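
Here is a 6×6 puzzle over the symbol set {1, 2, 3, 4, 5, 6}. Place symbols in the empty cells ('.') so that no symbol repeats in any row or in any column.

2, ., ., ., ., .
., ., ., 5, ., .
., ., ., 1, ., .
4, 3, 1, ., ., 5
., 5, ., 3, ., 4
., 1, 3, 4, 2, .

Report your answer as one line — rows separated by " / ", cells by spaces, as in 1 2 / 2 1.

2 4 5 6 3 1 / 1 2 6 5 4 3 / 3 6 4 1 5 2 / 4 3 1 2 6 5 / 6 5 2 3 1 4 / 5 1 3 4 2 6

(r1,c4) = 6
(r4,c4) = 2
(r4,c5) = 6
(r5,c5) = 1
(r6,c6) = 6
(r1,c2) = 4
(r1,c3) = 5
(r1,c5) = 3
(r1,c6) = 1
(r2,c5) = 4
(r3,c5) = 5
(r5,c1) = 6
(r5,c3) = 2
(r6,c1) = 5
(r2,c3) = 6
(r3,c1) = 3
(r3,c3) = 4
(r3,c6) = 2
(r2,c1) = 1
(r2,c2) = 2
(r2,c6) = 3
(r3,c2) = 6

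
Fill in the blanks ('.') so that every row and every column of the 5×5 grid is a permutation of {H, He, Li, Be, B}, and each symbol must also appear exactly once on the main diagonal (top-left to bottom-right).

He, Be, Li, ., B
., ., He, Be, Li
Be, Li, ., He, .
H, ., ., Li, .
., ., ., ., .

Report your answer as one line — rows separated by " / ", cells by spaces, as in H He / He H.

He Be Li H B / B H He Be Li / Be Li B He H / H B Be Li He / Li He H B Be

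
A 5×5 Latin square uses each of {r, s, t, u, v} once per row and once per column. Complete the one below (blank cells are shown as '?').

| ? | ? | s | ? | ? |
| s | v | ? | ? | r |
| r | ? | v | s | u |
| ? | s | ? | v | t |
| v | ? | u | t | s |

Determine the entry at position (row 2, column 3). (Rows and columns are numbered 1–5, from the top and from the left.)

t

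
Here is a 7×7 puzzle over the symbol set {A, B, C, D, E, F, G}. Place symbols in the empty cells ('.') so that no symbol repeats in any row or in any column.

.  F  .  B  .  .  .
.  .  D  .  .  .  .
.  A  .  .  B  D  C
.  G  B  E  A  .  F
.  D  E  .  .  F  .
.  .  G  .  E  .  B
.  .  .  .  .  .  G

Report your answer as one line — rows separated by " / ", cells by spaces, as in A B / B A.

(r3,c3): row 3 has {A,B,C,D}; column 3 has {B,D,E,G}, so it must be F.
(r3,c4): row 3 has {A,B,C,D,F}; column 4 has {B,E}, so it must be G.
(r4,c6): row 4 has {A,B,E,F,G}; column 6 has {D,F}, so it must be C.
(r5,c7): row 5 has {D,E,F}; column 7 has {B,C,F,G}, so it must be A.
(r6,c2): row 6 has {B,E,G}; column 2 has {A,D,F,G}, so it must be C.
(r6,c6): row 6 has {B,C,E,G}; column 6 has {C,D,F}, so it must be A.
(r2,c7): row 2 has {D}; column 7 has {A,B,C,F,G}, so it must be E.
(r3,c1): row 3 has {A,B,C,D,F,G}; column 1 is empty so far, so it must be E.
(r4,c1): row 4 has {A,B,C,E,F,G}; column 1 has {E}, so it must be D.
(r5,c4): row 5 has {A,D,E,F}; column 4 has {B,E,G}, so it must be C.
(r5,c5): row 5 has {A,C,D,E,F}; column 5 has {A,B,E}, so it must be G.
(r6,c1): row 6 has {A,B,C,E,G}; column 1 has {D,E}, so it must be F.
(r6,c4): row 6 has {A,B,C,E,F,G}; column 4 has {B,C,E,G}, so it must be D.
(r1,c7): row 1 has {B,F}; column 7 has {A,B,C,E,F,G}, so it must be D.
(r2,c2): row 2 has {D,E}; column 2 has {A,C,D,F,G}, so it must be B.
(r2,c6): row 2 has {B,D,E}; column 6 has {A,C,D,F}, so it must be G.
(r5,c1): row 5 has {A,C,D,E,F,G}; column 1 has {D,E,F}, so it must be B.
(r7,c2): row 7 has {G}; column 2 has {A,B,C,D,F,G}, so it must be E.
(r7,c6): row 7 has {E,G}; column 6 has {A,C,D,F,G}, so it must be B.
(r1,c5): row 1 has {B,D,F}; column 5 has {A,B,E,G}, so it must be C.
(r1,c6): row 1 has {B,C,D,F}; column 6 has {A,B,C,D,F,G}, so it must be E.
(r2,c5): row 2 has {B,D,E,G}; column 5 has {A,B,C,E,G}, so it must be F.
(r7,c5): row 7 has {B,E,G}; column 5 has {A,B,C,E,F,G}, so it must be D.
(r1,c3): row 1 has {B,C,D,E,F}; column 3 has {B,D,E,F,G}, so it must be A.
(r2,c4): row 2 has {B,D,E,F,G}; column 4 has {B,C,D,E,G}, so it must be A.
(r7,c3): row 7 has {B,D,E,G}; column 3 has {A,B,D,E,F,G}, so it must be C.
(r7,c4): row 7 has {B,C,D,E,G}; column 4 has {A,B,C,D,E,G}, so it must be F.
(r1,c1): row 1 has {A,B,C,D,E,F}; column 1 has {B,D,E,F}, so it must be G.
(r2,c1): row 2 has {A,B,D,E,F,G}; column 1 has {B,D,E,F,G}, so it must be C.
(r7,c1): row 7 has {B,C,D,E,F,G}; column 1 has {B,C,D,E,F,G}, so it must be A.

G F A B C E D / C B D A F G E / E A F G B D C / D G B E A C F / B D E C G F A / F C G D E A B / A E C F D B G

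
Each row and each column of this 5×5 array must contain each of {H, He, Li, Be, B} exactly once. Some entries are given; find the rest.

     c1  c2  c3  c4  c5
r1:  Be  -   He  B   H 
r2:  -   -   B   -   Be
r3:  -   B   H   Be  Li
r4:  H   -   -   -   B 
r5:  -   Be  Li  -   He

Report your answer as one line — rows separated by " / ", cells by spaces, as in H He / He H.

Be Li He B H / Li H B He Be / He B H Be Li / H He Be Li B / B Be Li H He

(r1,c2): row 1 has {H,He,Be,B}; column 2 has {Be,B}, so it must be Li.
(r3,c1): row 3 has {H,Li,Be,B}; column 1 has {H,Be}, so it must be He.
(r4,c2): row 4 has {H,B}; column 2 has {Li,Be,B}, so it must be He.
(r4,c3): row 4 has {H,He,B}; column 3 has {H,He,Li,B}, so it must be Be.
(r4,c4): row 4 has {H,He,Be,B}; column 4 has {Be,B}, so it must be Li.
(r5,c1): row 5 has {He,Li,Be}; column 1 has {H,He,Be}, so it must be B.
(r5,c4): row 5 has {He,Li,Be,B}; column 4 has {Li,Be,B}, so it must be H.
(r2,c1): row 2 has {Be,B}; column 1 has {H,He,Be,B}, so it must be Li.
(r2,c2): row 2 has {Li,Be,B}; column 2 has {He,Li,Be,B}, so it must be H.
(r2,c4): row 2 has {H,Li,Be,B}; column 4 has {H,Li,Be,B}, so it must be He.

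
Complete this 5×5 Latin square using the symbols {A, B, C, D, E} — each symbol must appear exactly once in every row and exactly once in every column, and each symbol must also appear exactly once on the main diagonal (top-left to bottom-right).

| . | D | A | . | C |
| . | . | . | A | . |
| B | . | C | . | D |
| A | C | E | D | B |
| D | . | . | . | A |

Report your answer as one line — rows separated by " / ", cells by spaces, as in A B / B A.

Cell (r1,c1): row 1 has {A,C,D}; column 1 has {A,B,D}; the diagonal has {A,C,D} → E.
Cell (r1,c4): row 1 has {A,C,D,E}; column 4 has {A,D} → B.
Cell (r2,c1): row 2 has {A}; column 1 has {A,B,D,E} → C.
Cell (r2,c2): row 2 has {A,C}; column 2 has {C,D}; the diagonal has {A,C,D,E} → B.
Cell (r2,c3): row 2 has {A,B,C}; column 3 has {A,C,E} → D.
Cell (r2,c5): row 2 has {A,B,C,D}; column 5 has {A,B,C,D} → E.
Cell (r3,c4): row 3 has {B,C,D}; column 4 has {A,B,D} → E.
Cell (r5,c2): row 5 has {A,D}; column 2 has {B,C,D} → E.
Cell (r5,c3): row 5 has {A,D,E}; column 3 has {A,C,D,E} → B.
Cell (r5,c4): row 5 has {A,B,D,E}; column 4 has {A,B,D,E} → C.
Cell (r3,c2): row 3 has {B,C,D,E}; column 2 has {B,C,D,E} → A.

E D A B C / C B D A E / B A C E D / A C E D B / D E B C A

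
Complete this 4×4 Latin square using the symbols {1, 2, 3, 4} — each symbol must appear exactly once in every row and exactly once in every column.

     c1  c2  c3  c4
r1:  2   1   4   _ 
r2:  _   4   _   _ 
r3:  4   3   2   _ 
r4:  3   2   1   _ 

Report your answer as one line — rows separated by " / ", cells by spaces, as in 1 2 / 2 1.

2 1 4 3 / 1 4 3 2 / 4 3 2 1 / 3 2 1 4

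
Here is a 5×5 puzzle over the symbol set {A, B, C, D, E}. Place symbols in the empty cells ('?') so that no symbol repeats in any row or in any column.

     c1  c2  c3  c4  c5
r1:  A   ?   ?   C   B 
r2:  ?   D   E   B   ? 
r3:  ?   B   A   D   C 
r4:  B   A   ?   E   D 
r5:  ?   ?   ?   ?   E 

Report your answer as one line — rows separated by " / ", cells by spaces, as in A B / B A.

A E D C B / C D E B A / E B A D C / B A C E D / D C B A E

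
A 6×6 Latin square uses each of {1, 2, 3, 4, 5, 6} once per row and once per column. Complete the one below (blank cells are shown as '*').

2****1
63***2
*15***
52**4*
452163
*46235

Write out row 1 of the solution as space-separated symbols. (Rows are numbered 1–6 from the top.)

2 6 3 4 5 1

Cell (r1,c2): row 1 has {1,2}; column 2 has {1,2,3,4,5} → 6.
Cell (r1,c5): row 1 has {1,2,6}; column 5 has {3,4,6} → 5.
Cell (r2,c5): row 2 has {2,3,6}; column 5 has {3,4,5,6} → 1.
Cell (r3,c1): row 3 has {1,5}; column 1 has {2,4,5,6} → 3.
Cell (r3,c5): row 3 has {1,3,5}; column 5 has {1,3,4,5,6} → 2.
Cell (r4,c6): row 4 has {2,4,5}; column 6 has {1,2,3,5} → 6.
Cell (r6,c1): row 6 has {2,3,4,5,6}; column 1 has {2,3,4,5,6} → 1.
Cell (r2,c3): row 2 has {1,2,3,6}; column 3 has {2,5,6} → 4.
Cell (r2,c4): row 2 has {1,2,3,4,6}; column 4 has {1,2} → 5.
Cell (r3,c6): row 3 has {1,2,3,5}; column 6 has {1,2,3,5,6} → 4.
Cell (r4,c4): row 4 has {2,4,5,6}; column 4 has {1,2,5} → 3.
Cell (r1,c3): row 1 has {1,2,5,6}; column 3 has {2,4,5,6} → 3.
Cell (r1,c4): row 1 has {1,2,3,5,6}; column 4 has {1,2,3,5} → 4.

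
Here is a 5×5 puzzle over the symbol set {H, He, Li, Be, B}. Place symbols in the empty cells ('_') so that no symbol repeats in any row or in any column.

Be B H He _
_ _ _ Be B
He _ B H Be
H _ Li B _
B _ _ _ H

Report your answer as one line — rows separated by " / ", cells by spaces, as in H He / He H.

Be B H He Li / Li H He Be B / He Li B H Be / H Be Li B He / B He Be Li H

(r1,c5): row 1 has {H,He,Be,B}; column 5 has {H,Be,B}, so it must be Li.
(r2,c1): row 2 has {Be,B}; column 1 has {H,He,Be,B}, so it must be Li.
(r2,c3): row 2 has {Li,Be,B}; column 3 has {H,Li,B}, so it must be He.
(r3,c2): row 3 has {H,He,Be,B}; column 2 has {B}, so it must be Li.
(r4,c5): row 4 has {H,Li,B}; column 5 has {H,Li,Be,B}, so it must be He.
(r5,c3): row 5 has {H,B}; column 3 has {H,He,Li,B}, so it must be Be.
(r5,c4): row 5 has {H,Be,B}; column 4 has {H,He,Be,B}, so it must be Li.
(r2,c2): row 2 has {He,Li,Be,B}; column 2 has {Li,B}, so it must be H.
(r4,c2): row 4 has {H,He,Li,B}; column 2 has {H,Li,B}, so it must be Be.
(r5,c2): row 5 has {H,Li,Be,B}; column 2 has {H,Li,Be,B}, so it must be He.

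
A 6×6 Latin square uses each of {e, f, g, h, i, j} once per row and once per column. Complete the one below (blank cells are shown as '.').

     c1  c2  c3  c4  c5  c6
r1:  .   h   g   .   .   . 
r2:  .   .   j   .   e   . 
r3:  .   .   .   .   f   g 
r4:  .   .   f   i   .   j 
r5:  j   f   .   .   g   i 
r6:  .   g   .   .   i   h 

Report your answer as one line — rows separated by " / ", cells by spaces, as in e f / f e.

(r1,c5) = j
(r2,c2) = i
(r2,c6) = f
(r4,c2) = e
(r4,c5) = h
(r6,c3) = e
(r1,c6) = e
(r3,c2) = j
(r4,c1) = g
(r5,c3) = h
(r5,c4) = e
(r6,c1) = f
(r6,c4) = j
(r1,c1) = i
(r1,c4) = f
(r2,c1) = h
(r2,c4) = g
(r3,c1) = e
(r3,c3) = i
(r3,c4) = h

i h g f j e / h i j g e f / e j i h f g / g e f i h j / j f h e g i / f g e j i h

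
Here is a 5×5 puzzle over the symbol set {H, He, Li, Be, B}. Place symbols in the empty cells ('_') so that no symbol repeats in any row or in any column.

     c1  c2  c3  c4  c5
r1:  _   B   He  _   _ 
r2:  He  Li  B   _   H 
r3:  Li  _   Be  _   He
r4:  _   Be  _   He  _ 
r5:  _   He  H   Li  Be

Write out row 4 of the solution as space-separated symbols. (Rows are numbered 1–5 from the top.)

Cell (r1,c5): row 1 has {He,B}; column 5 has {H,He,Be} → Li.
Cell (r2,c4): row 2 has {H,He,Li,B}; column 4 has {He,Li} → Be.
Cell (r3,c2): row 3 has {He,Li,Be}; column 2 has {He,Li,Be,B} → H.
Cell (r3,c4): row 3 has {H,He,Li,Be}; column 4 has {He,Li,Be} → B.
Cell (r4,c3): row 4 has {He,Be}; column 3 has {H,He,Be,B} → Li.
Cell (r4,c5): row 4 has {He,Li,Be}; column 5 has {H,He,Li,Be} → B.
Cell (r5,c1): row 5 has {H,He,Li,Be}; column 1 has {He,Li} → B.
Cell (r1,c4): row 1 has {He,Li,B}; column 4 has {He,Li,Be,B} → H.
Cell (r4,c1): row 4 has {He,Li,Be,B}; column 1 has {He,Li,B} → H.

H Be Li He B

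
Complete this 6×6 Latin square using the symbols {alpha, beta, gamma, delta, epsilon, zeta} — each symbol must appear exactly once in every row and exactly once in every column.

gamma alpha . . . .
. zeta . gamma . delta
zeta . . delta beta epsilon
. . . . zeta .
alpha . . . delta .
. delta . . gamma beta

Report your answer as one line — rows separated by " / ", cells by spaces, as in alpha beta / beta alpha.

Cell (r1,c5): row 1 has {alpha,gamma}; column 5 has {beta,gamma,delta,zeta} → epsilon.
Cell (r1,c6): row 1 has {alpha,gamma,epsilon}; column 6 has {beta,delta,epsilon} → zeta.
Cell (r2,c5): row 2 has {gamma,delta,zeta}; column 5 has {beta,gamma,delta,epsilon,zeta} → alpha.
Cell (r3,c2): row 3 has {beta,delta,epsilon,zeta}; column 2 has {alpha,delta,zeta} → gamma.
Cell (r3,c3): row 3 has {beta,gamma,delta,epsilon,zeta}; column 3 is empty so far → alpha.
Cell (r5,c6): row 5 has {alpha,delta}; column 6 has {beta,delta,epsilon,zeta} → gamma.
Cell (r6,c1): row 6 has {beta,gamma,delta}; column 1 has {alpha,gamma,zeta} → epsilon.
Cell (r6,c3): row 6 has {beta,gamma,delta,epsilon}; column 3 has {alpha} → zeta.
Cell (r6,c4): row 6 has {beta,gamma,delta,epsilon,zeta}; column 4 has {gamma,delta} → alpha.
Cell (r1,c4): row 1 has {alpha,gamma,epsilon,zeta}; column 4 has {alpha,gamma,delta} → beta.
Cell (r2,c1): row 2 has {alpha,gamma,delta,zeta}; column 1 has {alpha,gamma,epsilon,zeta} → beta.
Cell (r2,c3): row 2 has {alpha,beta,gamma,delta,zeta}; column 3 has {alpha,zeta} → epsilon.
Cell (r4,c1): row 4 has {zeta}; column 1 has {alpha,beta,gamma,epsilon,zeta} → delta.
Cell (r4,c4): row 4 has {delta,zeta}; column 4 has {alpha,beta,gamma,delta} → epsilon.
Cell (r4,c6): row 4 has {delta,epsilon,zeta}; column 6 has {beta,gamma,delta,epsilon,zeta} → alpha.
Cell (r5,c3): row 5 has {alpha,gamma,delta}; column 3 has {alpha,epsilon,zeta} → beta.
Cell (r5,c4): row 5 has {alpha,beta,gamma,delta}; column 4 has {alpha,beta,gamma,delta,epsilon} → zeta.
Cell (r1,c3): row 1 has {alpha,beta,gamma,epsilon,zeta}; column 3 has {alpha,beta,epsilon,zeta} → delta.
Cell (r4,c2): row 4 has {alpha,delta,epsilon,zeta}; column 2 has {alpha,gamma,delta,zeta} → beta.
Cell (r4,c3): row 4 has {alpha,beta,delta,epsilon,zeta}; column 3 has {alpha,beta,delta,epsilon,zeta} → gamma.
Cell (r5,c2): row 5 has {alpha,beta,gamma,delta,zeta}; column 2 has {alpha,beta,gamma,delta,zeta} → epsilon.

gamma alpha delta beta epsilon zeta / beta zeta epsilon gamma alpha delta / zeta gamma alpha delta beta epsilon / delta beta gamma epsilon zeta alpha / alpha epsilon beta zeta delta gamma / epsilon delta zeta alpha gamma beta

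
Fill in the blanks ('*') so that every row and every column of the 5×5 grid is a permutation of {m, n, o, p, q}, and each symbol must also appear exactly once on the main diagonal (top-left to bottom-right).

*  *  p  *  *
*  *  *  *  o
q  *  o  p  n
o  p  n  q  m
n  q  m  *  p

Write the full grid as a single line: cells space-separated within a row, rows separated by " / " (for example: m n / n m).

Cell (r1,c1): row 1 has {p}; column 1 has {n,o,q}; the diagonal has {o,p,q} → m.
Cell (r1,c5): row 1 has {m,p}; column 5 has {m,n,o,p} → q.
Cell (r2,c1): row 2 has {o}; column 1 has {m,n,o,q} → p.
Cell (r2,c2): row 2 has {o,p}; column 2 has {p,q}; the diagonal has {m,o,p,q} → n.
Cell (r2,c3): row 2 has {n,o,p}; column 3 has {m,n,o,p} → q.
Cell (r2,c4): row 2 has {n,o,p,q}; column 4 has {p,q} → m.
Cell (r3,c2): row 3 has {n,o,p,q}; column 2 has {n,p,q} → m.
Cell (r5,c4): row 5 has {m,n,p,q}; column 4 has {m,p,q} → o.
Cell (r1,c2): row 1 has {m,p,q}; column 2 has {m,n,p,q} → o.
Cell (r1,c4): row 1 has {m,o,p,q}; column 4 has {m,o,p,q} → n.

m o p n q / p n q m o / q m o p n / o p n q m / n q m o p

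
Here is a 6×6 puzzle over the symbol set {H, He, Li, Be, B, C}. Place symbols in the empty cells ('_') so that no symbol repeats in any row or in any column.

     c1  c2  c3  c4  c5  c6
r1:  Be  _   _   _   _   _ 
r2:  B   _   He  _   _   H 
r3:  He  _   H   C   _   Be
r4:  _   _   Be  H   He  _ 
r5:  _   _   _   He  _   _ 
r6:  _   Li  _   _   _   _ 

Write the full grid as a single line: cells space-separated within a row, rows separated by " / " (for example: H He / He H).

Be He Li B H C / B Be He Li C H / He B H C Li Be / Li C Be H He B / C H B He Be Li / H Li C Be B He

(r3,c2) = B
(r3,c5) = Li
(r4,c2) = C
(r2,c2) = Be
(r2,c4) = Li
(r2,c5) = C
(r4,c1) = Li
(r4,c6) = B
(r5,c2) = H
(r1,c2) = He
(r1,c4) = B
(r1,c5) = H
(r5,c1) = C
(r5,c6) = Li
(r6,c1) = H
(r6,c4) = Be
(r6,c5) = B
(r1,c6) = C
(r5,c3) = B
(r5,c5) = Be
(r6,c3) = C
(r6,c6) = He
(r1,c3) = Li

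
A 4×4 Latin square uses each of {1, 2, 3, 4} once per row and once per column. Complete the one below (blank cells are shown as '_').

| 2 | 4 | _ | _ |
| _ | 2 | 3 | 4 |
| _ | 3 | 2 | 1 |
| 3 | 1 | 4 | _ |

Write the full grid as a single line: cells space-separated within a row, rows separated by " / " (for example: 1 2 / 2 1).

At row 1, column 3: row 1 has {2,4}; column 3 has {2,3,4}; that leaves 1.
At row 1, column 4: row 1 has {1,2,4}; column 4 has {1,4}; that leaves 3.
At row 2, column 1: row 2 has {2,3,4}; column 1 has {2,3}; that leaves 1.
At row 3, column 1: row 3 has {1,2,3}; column 1 has {1,2,3}; that leaves 4.
At row 4, column 4: row 4 has {1,3,4}; column 4 has {1,3,4}; that leaves 2.

2 4 1 3 / 1 2 3 4 / 4 3 2 1 / 3 1 4 2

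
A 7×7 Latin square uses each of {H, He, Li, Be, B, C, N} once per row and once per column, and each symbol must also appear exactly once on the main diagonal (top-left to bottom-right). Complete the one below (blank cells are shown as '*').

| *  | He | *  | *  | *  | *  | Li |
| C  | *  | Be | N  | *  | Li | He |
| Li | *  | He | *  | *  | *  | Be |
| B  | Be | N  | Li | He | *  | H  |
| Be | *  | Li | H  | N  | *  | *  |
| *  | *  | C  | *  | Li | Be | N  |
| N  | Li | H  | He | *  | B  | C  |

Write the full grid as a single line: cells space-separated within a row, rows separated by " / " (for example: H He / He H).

(r1,c1): row 1 has {He,Li}; column 1 has {Li,Be,B,C,N}; the diagonal has {He,Li,Be,C,N}, so it must be H.
(r1,c3): row 1 has {H,He,Li}; column 3 has {H,He,Li,Be,C,N}, so it must be B.
(r2,c2): row 2 has {He,Li,Be,C,N}; column 2 has {He,Li,Be}; the diagonal has {H,He,Li,Be,C,N}, so it must be B.
(r2,c5): row 2 has {He,Li,Be,B,C,N}; column 5 has {He,Li,N}, so it must be H.
(r4,c6): row 4 has {H,He,Li,Be,B,N}; column 6 has {Li,Be,B}, so it must be C.
(r5,c2): row 5 has {H,Li,Be,N}; column 2 has {He,Li,Be,B}, so it must be C.
(r5,c6): row 5 has {H,Li,Be,C,N}; column 6 has {Li,Be,B,C}, so it must be He.
(r5,c7): row 5 has {H,He,Li,Be,C,N}; column 7 has {H,He,Li,Be,C,N}, so it must be B.
(r6,c1): row 6 has {Li,Be,C,N}; column 1 has {H,Li,Be,B,C,N}, so it must be He.
(r6,c2): row 6 has {He,Li,Be,C,N}; column 2 has {He,Li,Be,B,C}, so it must be H.
(r6,c4): row 6 has {H,He,Li,Be,C,N}; column 4 has {H,He,Li,N}, so it must be B.
(r7,c5): row 7 has {H,He,Li,B,C,N}; column 5 has {H,He,Li,N}, so it must be Be.
(r1,c5): row 1 has {H,He,Li,B}; column 5 has {H,He,Li,Be,N}, so it must be C.
(r1,c6): row 1 has {H,He,Li,B,C}; column 6 has {He,Li,Be,B,C}, so it must be N.
(r3,c2): row 3 has {He,Li,Be}; column 2 has {H,He,Li,Be,B,C}, so it must be N.
(r3,c4): row 3 has {He,Li,Be,N}; column 4 has {H,He,Li,B,N}, so it must be C.
(r3,c5): row 3 has {He,Li,Be,C,N}; column 5 has {H,He,Li,Be,C,N}, so it must be B.
(r3,c6): row 3 has {He,Li,Be,B,C,N}; column 6 has {He,Li,Be,B,C,N}, so it must be H.
(r1,c4): row 1 has {H,He,Li,B,C,N}; column 4 has {H,He,Li,B,C,N}, so it must be Be.

H He B Be C N Li / C B Be N H Li He / Li N He C B H Be / B Be N Li He C H / Be C Li H N He B / He H C B Li Be N / N Li H He Be B C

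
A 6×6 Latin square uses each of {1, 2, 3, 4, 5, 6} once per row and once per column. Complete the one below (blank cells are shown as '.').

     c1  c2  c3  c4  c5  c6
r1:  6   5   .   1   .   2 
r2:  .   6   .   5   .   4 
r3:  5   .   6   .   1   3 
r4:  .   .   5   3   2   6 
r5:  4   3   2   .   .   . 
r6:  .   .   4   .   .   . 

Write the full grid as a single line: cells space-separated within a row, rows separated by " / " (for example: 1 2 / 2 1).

6 5 3 1 4 2 / 2 6 1 5 3 4 / 5 2 6 4 1 3 / 1 4 5 3 2 6 / 4 3 2 6 5 1 / 3 1 4 2 6 5

(r1,c3): row 1 has {1,2,5,6}; column 3 has {2,4,5,6}, so it must be 3.
(r1,c5): row 1 has {1,2,3,5,6}; column 5 has {1,2}, so it must be 4.
(r2,c3): row 2 has {4,5,6}; column 3 has {2,3,4,5,6}, so it must be 1.
(r2,c5): row 2 has {1,4,5,6}; column 5 has {1,2,4}, so it must be 3.
(r4,c1): row 4 has {2,3,5,6}; column 1 has {4,5,6}, so it must be 1.
(r4,c2): row 4 has {1,2,3,5,6}; column 2 has {3,5,6}, so it must be 4.
(r5,c4): row 5 has {2,3,4}; column 4 has {1,3,5}, so it must be 6.
(r5,c5): row 5 has {2,3,4,6}; column 5 has {1,2,3,4}, so it must be 5.
(r5,c6): row 5 has {2,3,4,5,6}; column 6 has {2,3,4,6}, so it must be 1.
(r6,c4): row 6 has {4}; column 4 has {1,3,5,6}, so it must be 2.
(r6,c5): row 6 has {2,4}; column 5 has {1,2,3,4,5}, so it must be 6.
(r6,c6): row 6 has {2,4,6}; column 6 has {1,2,3,4,6}, so it must be 5.
(r2,c1): row 2 has {1,3,4,5,6}; column 1 has {1,4,5,6}, so it must be 2.
(r3,c2): row 3 has {1,3,5,6}; column 2 has {3,4,5,6}, so it must be 2.
(r3,c4): row 3 has {1,2,3,5,6}; column 4 has {1,2,3,5,6}, so it must be 4.
(r6,c1): row 6 has {2,4,5,6}; column 1 has {1,2,4,5,6}, so it must be 3.
(r6,c2): row 6 has {2,3,4,5,6}; column 2 has {2,3,4,5,6}, so it must be 1.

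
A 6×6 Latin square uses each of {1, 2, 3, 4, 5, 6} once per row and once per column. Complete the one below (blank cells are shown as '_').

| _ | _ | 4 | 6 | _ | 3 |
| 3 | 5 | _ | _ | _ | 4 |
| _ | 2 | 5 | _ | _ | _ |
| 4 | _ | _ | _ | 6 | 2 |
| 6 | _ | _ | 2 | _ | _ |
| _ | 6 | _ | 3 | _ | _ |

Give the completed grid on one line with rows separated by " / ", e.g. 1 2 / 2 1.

2 1 4 6 5 3 / 3 5 6 1 2 4 / 1 2 5 4 3 6 / 4 3 1 5 6 2 / 6 4 3 2 1 5 / 5 6 2 3 4 1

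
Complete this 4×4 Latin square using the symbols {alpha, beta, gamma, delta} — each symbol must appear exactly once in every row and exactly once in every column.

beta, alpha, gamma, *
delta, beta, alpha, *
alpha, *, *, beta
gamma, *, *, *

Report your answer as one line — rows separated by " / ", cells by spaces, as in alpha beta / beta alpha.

beta alpha gamma delta / delta beta alpha gamma / alpha gamma delta beta / gamma delta beta alpha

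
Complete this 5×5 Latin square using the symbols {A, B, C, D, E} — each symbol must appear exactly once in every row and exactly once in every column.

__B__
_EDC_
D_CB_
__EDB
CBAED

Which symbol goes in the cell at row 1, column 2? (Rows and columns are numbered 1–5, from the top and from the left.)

row 1 has {B}; column 4 has {B,C,D,E} — only A is left for (r1,c4).
row 2 has {C,D,E}; column 5 has {B,D} — only A is left for (r2,c5).
row 3 has {B,C,D}; column 2 has {B,E} — only A is left for (r3,c2).
row 3 has {A,B,C,D}; column 5 has {A,B,D} — only E is left for (r3,c5).
row 4 has {B,D,E}; column 1 has {C,D} — only A is left for (r4,c1).
row 4 has {A,B,D,E}; column 2 has {A,B,E} — only C is left for (r4,c2).
row 1 has {A,B}; column 1 has {A,C,D} — only E is left for (r1,c1).
row 1 has {A,B,E}; column 2 has {A,B,C,E} — only D is left for (r1,c2).

D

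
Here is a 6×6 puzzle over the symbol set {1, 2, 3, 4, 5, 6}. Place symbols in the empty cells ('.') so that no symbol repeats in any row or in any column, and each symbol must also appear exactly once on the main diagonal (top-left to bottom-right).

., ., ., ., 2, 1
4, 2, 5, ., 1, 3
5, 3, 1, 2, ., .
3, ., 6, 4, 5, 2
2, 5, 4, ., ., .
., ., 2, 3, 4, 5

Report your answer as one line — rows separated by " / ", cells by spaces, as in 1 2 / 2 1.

(r1,c1) = 6
(r1,c2) = 4
(r1,c3) = 3
(r1,c4) = 5
(r2,c4) = 6
(r3,c5) = 6
(r3,c6) = 4
(r4,c2) = 1
(r5,c4) = 1
(r5,c5) = 3
(r5,c6) = 6
(r6,c1) = 1
(r6,c2) = 6

6 4 3 5 2 1 / 4 2 5 6 1 3 / 5 3 1 2 6 4 / 3 1 6 4 5 2 / 2 5 4 1 3 6 / 1 6 2 3 4 5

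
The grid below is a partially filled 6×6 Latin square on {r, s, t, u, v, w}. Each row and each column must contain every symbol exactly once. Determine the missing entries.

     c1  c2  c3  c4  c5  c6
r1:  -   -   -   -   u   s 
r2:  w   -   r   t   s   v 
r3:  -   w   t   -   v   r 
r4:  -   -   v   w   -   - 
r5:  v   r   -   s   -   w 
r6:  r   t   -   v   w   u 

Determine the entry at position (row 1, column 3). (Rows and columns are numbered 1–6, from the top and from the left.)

w

row 1 has {s,u}; column 1 has {r,v,w} — only t is left for (r1,c1).
row 1 has {s,t,u}; column 2 has {r,t,w} — only v is left for (r1,c2).
row 1 has {s,t,u,v}; column 3 has {r,t,v} — only w is left for (r1,c3).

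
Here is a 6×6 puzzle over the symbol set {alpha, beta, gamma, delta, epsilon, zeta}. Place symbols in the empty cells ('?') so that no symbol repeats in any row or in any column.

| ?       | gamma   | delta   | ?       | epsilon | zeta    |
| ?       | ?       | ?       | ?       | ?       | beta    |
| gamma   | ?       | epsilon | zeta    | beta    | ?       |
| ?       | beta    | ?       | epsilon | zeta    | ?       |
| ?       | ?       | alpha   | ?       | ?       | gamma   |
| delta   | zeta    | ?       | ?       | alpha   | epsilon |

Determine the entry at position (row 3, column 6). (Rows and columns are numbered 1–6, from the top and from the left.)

alpha

At row 4, column 1: row 4 has {beta,epsilon,zeta}; column 1 has {gamma,delta}; that leaves alpha.
At row 4, column 3: row 4 has {alpha,beta,epsilon,zeta}; column 3 has {alpha,delta,epsilon}; that leaves gamma.
At row 4, column 6: row 4 has {alpha,beta,gamma,epsilon,zeta}; column 6 has {beta,gamma,epsilon,zeta}; that leaves delta.
At row 5, column 5: row 5 has {alpha,gamma}; column 5 has {alpha,beta,epsilon,zeta}; that leaves delta.
At row 6, column 3: row 6 has {alpha,delta,epsilon,zeta}; column 3 has {alpha,gamma,delta,epsilon}; that leaves beta.
At row 6, column 4: row 6 has {alpha,beta,delta,epsilon,zeta}; column 4 has {epsilon,zeta}; that leaves gamma.
At row 1, column 1: row 1 has {gamma,delta,epsilon,zeta}; column 1 has {alpha,gamma,delta}; that leaves beta.
At row 1, column 4: row 1 has {beta,gamma,delta,epsilon,zeta}; column 4 has {gamma,epsilon,zeta}; that leaves alpha.
At row 2, column 3: row 2 has {beta}; column 3 has {alpha,beta,gamma,delta,epsilon}; that leaves zeta.
At row 2, column 4: row 2 has {beta,zeta}; column 4 has {alpha,gamma,epsilon,zeta}; that leaves delta.
At row 2, column 5: row 2 has {beta,delta,zeta}; column 5 has {alpha,beta,delta,epsilon,zeta}; that leaves gamma.
At row 3, column 6: row 3 has {beta,gamma,epsilon,zeta}; column 6 has {beta,gamma,delta,epsilon,zeta}; that leaves alpha.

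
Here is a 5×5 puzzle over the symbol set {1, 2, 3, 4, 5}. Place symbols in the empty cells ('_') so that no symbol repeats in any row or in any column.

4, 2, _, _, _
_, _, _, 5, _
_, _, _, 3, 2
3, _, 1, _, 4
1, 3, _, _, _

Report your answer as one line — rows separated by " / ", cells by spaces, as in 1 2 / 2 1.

4 2 5 1 3 / 2 4 3 5 1 / 5 1 4 3 2 / 3 5 1 2 4 / 1 3 2 4 5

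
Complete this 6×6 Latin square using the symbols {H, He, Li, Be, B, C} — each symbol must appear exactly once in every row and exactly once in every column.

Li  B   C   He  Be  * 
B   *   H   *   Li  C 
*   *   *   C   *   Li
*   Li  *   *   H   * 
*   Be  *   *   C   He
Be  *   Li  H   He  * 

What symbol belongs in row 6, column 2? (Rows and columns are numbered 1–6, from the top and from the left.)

C

(r1,c6) = H
(r2,c2) = He
(r2,c4) = Be
(r3,c2) = H
(r3,c5) = B
(r4,c4) = B
(r4,c6) = Be
(r5,c1) = H
(r5,c3) = B
(r5,c4) = Li
(r6,c2) = C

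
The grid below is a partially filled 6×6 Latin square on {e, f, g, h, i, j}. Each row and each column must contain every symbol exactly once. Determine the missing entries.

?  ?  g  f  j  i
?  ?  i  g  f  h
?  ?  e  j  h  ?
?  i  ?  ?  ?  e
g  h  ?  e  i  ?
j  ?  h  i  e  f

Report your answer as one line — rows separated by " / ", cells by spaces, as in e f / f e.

h e g f j i / e j i g f h / i f e j h g / f i j h g e / g h f e i j / j g h i e f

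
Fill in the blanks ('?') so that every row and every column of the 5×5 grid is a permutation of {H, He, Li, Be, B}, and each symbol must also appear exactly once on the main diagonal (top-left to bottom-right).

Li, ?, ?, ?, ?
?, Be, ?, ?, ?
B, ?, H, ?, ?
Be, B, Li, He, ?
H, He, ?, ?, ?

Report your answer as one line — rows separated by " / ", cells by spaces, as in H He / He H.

(r1,c2) = H
(r2,c1) = He
(r2,c3) = B
(r3,c2) = Li
(r3,c4) = Be
(r3,c5) = He
(r4,c5) = H
(r5,c3) = Be
(r5,c5) = B
(r1,c3) = He
(r1,c4) = B
(r1,c5) = Be
(r2,c5) = Li
(r5,c4) = Li
(r2,c4) = H

Li H He B Be / He Be B H Li / B Li H Be He / Be B Li He H / H He Be Li B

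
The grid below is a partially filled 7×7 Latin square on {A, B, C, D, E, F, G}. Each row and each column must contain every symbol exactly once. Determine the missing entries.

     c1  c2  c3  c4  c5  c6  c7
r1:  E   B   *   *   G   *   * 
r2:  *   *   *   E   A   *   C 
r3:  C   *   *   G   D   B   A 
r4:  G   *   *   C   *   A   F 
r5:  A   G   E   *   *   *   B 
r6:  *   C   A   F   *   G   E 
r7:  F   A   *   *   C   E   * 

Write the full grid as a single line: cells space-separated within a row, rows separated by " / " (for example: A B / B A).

At row 1, column 7: row 1 has {B,E,G}; column 7 has {A,B,C,E,F}; that leaves D.
At row 3, column 3: row 3 has {A,B,C,D,G}; column 3 has {A,E}; that leaves F.
At row 5, column 4: row 5 has {A,B,E,G}; column 4 has {C,E,F,G}; that leaves D.
At row 5, column 5: row 5 has {A,B,D,E,G}; column 5 has {A,C,D,G}; that leaves F.
At row 5, column 6: row 5 has {A,B,D,E,F,G}; column 6 has {A,B,E,G}; that leaves C.
At row 6, column 5: row 6 has {A,C,E,F,G}; column 5 has {A,C,D,F,G}; that leaves B.
At row 7, column 4: row 7 has {A,C,E,F}; column 4 has {C,D,E,F,G}; that leaves B.
At row 7, column 7: row 7 has {A,B,C,E,F}; column 7 has {A,B,C,D,E,F}; that leaves G.
At row 1, column 3: row 1 has {B,D,E,G}; column 3 has {A,E,F}; that leaves C.
At row 1, column 4: row 1 has {B,C,D,E,G}; column 4 has {B,C,D,E,F,G}; that leaves A.
At row 1, column 6: row 1 has {A,B,C,D,E,G}; column 6 has {A,B,C,E,G}; that leaves F.
At row 2, column 6: row 2 has {A,C,E}; column 6 has {A,B,C,E,F,G}; that leaves D.
At row 3, column 2: row 3 has {A,B,C,D,F,G}; column 2 has {A,B,C,G}; that leaves E.
At row 4, column 2: row 4 has {A,C,F,G}; column 2 has {A,B,C,E,G}; that leaves D.
At row 4, column 3: row 4 has {A,C,D,F,G}; column 3 has {A,C,E,F}; that leaves B.
At row 4, column 5: row 4 has {A,B,C,D,F,G}; column 5 has {A,B,C,D,F,G}; that leaves E.
At row 6, column 1: row 6 has {A,B,C,E,F,G}; column 1 has {A,C,E,F,G}; that leaves D.
At row 7, column 3: row 7 has {A,B,C,E,F,G}; column 3 has {A,B,C,E,F}; that leaves D.
At row 2, column 1: row 2 has {A,C,D,E}; column 1 has {A,C,D,E,F,G}; that leaves B.
At row 2, column 2: row 2 has {A,B,C,D,E}; column 2 has {A,B,C,D,E,G}; that leaves F.
At row 2, column 3: row 2 has {A,B,C,D,E,F}; column 3 has {A,B,C,D,E,F}; that leaves G.

E B C A G F D / B F G E A D C / C E F G D B A / G D B C E A F / A G E D F C B / D C A F B G E / F A D B C E G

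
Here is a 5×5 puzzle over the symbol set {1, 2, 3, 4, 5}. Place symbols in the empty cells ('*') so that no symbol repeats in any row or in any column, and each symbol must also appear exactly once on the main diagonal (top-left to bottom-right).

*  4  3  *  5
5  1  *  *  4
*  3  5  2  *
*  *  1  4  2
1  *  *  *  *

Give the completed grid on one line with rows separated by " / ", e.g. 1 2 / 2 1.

2 4 3 1 5 / 5 1 2 3 4 / 4 3 5 2 1 / 3 5 1 4 2 / 1 2 4 5 3

(r1,c1) = 2
(r1,c4) = 1
(r2,c3) = 2
(r2,c4) = 3
(r3,c1) = 4
(r3,c5) = 1
(r4,c1) = 3
(r4,c2) = 5
(r5,c2) = 2
(r5,c3) = 4
(r5,c4) = 5
(r5,c5) = 3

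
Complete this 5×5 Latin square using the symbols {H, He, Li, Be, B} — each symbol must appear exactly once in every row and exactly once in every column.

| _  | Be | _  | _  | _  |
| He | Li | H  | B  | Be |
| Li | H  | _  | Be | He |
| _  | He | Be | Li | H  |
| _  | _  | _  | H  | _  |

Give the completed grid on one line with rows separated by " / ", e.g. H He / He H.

H Be Li He B / He Li H B Be / Li H B Be He / B He Be Li H / Be B He H Li

(r1,c4) = He
(r3,c3) = B
(r4,c1) = B
(r5,c1) = Be
(r5,c2) = B
(r5,c5) = Li
(r1,c1) = H
(r1,c3) = Li
(r1,c5) = B
(r5,c3) = He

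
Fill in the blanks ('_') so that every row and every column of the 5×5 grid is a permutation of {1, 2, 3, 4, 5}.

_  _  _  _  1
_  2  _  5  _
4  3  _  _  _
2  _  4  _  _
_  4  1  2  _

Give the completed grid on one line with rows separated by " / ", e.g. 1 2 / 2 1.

Cell (r1,c2): row 1 has {1}; column 2 has {2,3,4} → 5.
Cell (r2,c3): row 2 has {2,5}; column 3 has {1,4} → 3.
Cell (r2,c5): row 2 has {2,3,5}; column 5 has {1} → 4.
Cell (r3,c4): row 3 has {3,4}; column 4 has {2,5} → 1.
Cell (r4,c2): row 4 has {2,4}; column 2 has {2,3,4,5} → 1.
Cell (r4,c4): row 4 has {1,2,4}; column 4 has {1,2,5} → 3.
Cell (r4,c5): row 4 has {1,2,3,4}; column 5 has {1,4} → 5.
Cell (r5,c5): row 5 has {1,2,4}; column 5 has {1,4,5} → 3.
Cell (r1,c1): row 1 has {1,5}; column 1 has {2,4} → 3.
Cell (r1,c3): row 1 has {1,3,5}; column 3 has {1,3,4} → 2.
Cell (r1,c4): row 1 has {1,2,3,5}; column 4 has {1,2,3,5} → 4.
Cell (r2,c1): row 2 has {2,3,4,5}; column 1 has {2,3,4} → 1.
Cell (r3,c3): row 3 has {1,3,4}; column 3 has {1,2,3,4} → 5.
Cell (r3,c5): row 3 has {1,3,4,5}; column 5 has {1,3,4,5} → 2.
Cell (r5,c1): row 5 has {1,2,3,4}; column 1 has {1,2,3,4} → 5.

3 5 2 4 1 / 1 2 3 5 4 / 4 3 5 1 2 / 2 1 4 3 5 / 5 4 1 2 3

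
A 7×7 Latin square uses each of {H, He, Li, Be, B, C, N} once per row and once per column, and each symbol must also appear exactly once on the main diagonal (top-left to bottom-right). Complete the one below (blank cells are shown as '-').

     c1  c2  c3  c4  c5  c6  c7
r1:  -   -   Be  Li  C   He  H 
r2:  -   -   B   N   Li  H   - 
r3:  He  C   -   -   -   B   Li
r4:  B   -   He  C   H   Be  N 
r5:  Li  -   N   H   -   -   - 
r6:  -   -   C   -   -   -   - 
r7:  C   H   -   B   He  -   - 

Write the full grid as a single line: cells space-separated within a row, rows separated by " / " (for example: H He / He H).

N B Be Li C He H / Be He B N Li H C / He C H Be N B Li / B Li He C H Be N / Li Be N H B C He / H N C He Be Li B / C H Li B He N Be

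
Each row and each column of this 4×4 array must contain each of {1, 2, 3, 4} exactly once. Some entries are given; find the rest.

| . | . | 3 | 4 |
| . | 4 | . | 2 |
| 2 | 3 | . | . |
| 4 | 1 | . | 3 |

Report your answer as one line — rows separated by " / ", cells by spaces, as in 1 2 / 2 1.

At row 1, column 1: row 1 has {3,4}; column 1 has {2,4}; that leaves 1.
At row 1, column 2: row 1 has {1,3,4}; column 2 has {1,3,4}; that leaves 2.
At row 2, column 1: row 2 has {2,4}; column 1 has {1,2,4}; that leaves 3.
At row 2, column 3: row 2 has {2,3,4}; column 3 has {3}; that leaves 1.
At row 3, column 3: row 3 has {2,3}; column 3 has {1,3}; that leaves 4.
At row 3, column 4: row 3 has {2,3,4}; column 4 has {2,3,4}; that leaves 1.
At row 4, column 3: row 4 has {1,3,4}; column 3 has {1,3,4}; that leaves 2.

1 2 3 4 / 3 4 1 2 / 2 3 4 1 / 4 1 2 3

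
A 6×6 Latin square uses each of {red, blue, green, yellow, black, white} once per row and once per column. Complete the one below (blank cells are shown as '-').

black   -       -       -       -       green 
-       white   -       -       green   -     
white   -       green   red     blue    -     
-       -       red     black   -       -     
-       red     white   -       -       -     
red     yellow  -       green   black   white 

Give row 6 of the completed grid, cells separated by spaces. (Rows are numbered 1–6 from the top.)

red yellow blue green black white

(r1,c2) = blue
(r1,c3) = yellow
(r1,c4) = white
(r1,c5) = red
(r3,c2) = black
(r3,c6) = yellow
(r4,c2) = green
(r4,c6) = blue
(r5,c5) = yellow
(r5,c6) = black
(r6,c3) = blue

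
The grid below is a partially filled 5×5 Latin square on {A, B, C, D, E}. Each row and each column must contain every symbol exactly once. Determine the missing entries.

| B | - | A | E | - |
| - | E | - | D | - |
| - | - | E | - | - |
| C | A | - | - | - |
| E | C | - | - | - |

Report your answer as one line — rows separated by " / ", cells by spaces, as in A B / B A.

(r1,c2) = D
(r1,c5) = C
(r2,c1) = A
(r2,c5) = B
(r3,c1) = D
(r3,c2) = B
(r3,c5) = A
(r4,c4) = B
(r5,c4) = A
(r5,c5) = D
(r2,c3) = C
(r3,c4) = C
(r4,c3) = D
(r4,c5) = E
(r5,c3) = B

B D A E C / A E C D B / D B E C A / C A D B E / E C B A D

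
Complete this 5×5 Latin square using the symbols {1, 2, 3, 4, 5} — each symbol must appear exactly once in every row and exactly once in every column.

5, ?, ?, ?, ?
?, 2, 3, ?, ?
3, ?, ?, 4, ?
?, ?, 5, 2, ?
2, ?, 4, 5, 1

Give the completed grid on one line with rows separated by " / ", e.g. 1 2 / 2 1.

5 1 2 3 4 / 4 2 3 1 5 / 3 5 1 4 2 / 1 4 5 2 3 / 2 3 4 5 1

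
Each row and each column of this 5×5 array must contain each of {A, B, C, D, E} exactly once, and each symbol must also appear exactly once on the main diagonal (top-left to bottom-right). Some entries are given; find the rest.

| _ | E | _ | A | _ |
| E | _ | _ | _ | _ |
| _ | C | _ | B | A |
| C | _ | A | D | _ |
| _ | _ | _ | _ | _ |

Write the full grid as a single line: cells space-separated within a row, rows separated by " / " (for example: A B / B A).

B E C A D / E A D C B / D C E B A / C B A D E / A D B E C

row 1 has {A,E}; column 1 has {C,E}; the diagonal has {D} — only B is left for (r1,c1).
row 2 has {E}; column 2 has {C,E}; the diagonal has {B,D} — only A is left for (r2,c2).
row 2 has {A,E}; column 4 has {A,B,D} — only C is left for (r2,c4).
row 3 has {A,B,C}; column 1 has {B,C,E} — only D is left for (r3,c1).
row 3 has {A,B,C,D}; column 3 has {A}; the diagonal has {A,B,D} — only E is left for (r3,c3).
row 4 has {A,C,D}; column 2 has {A,C,E} — only B is left for (r4,c2).
row 4 has {A,B,C,D}; column 5 has {A} — only E is left for (r4,c5).
row 5 is empty so far; column 1 has {B,C,D,E} — only A is left for (r5,c1).
row 5 has {A}; column 2 has {A,B,C,E} — only D is left for (r5,c2).
row 5 has {A,D}; column 4 has {A,B,C,D} — only E is left for (r5,c4).
row 5 has {A,D,E}; column 5 has {A,E}; the diagonal has {A,B,D,E} — only C is left for (r5,c5).
row 1 has {A,B,E}; column 5 has {A,C,E} — only D is left for (r1,c5).
row 2 has {A,C,E}; column 5 has {A,C,D,E} — only B is left for (r2,c5).
row 5 has {A,C,D,E}; column 3 has {A,E} — only B is left for (r5,c3).
row 1 has {A,B,D,E}; column 3 has {A,B,E} — only C is left for (r1,c3).
row 2 has {A,B,C,E}; column 3 has {A,B,C,E} — only D is left for (r2,c3).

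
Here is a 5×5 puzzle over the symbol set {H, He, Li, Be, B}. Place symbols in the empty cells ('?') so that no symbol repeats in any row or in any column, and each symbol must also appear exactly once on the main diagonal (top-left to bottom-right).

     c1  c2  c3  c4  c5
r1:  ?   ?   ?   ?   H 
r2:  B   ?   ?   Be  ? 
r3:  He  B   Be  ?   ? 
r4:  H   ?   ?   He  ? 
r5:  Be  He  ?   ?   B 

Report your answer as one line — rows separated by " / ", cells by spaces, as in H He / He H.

Li Be He B H / B H Li Be He / He B Be H Li / H Li B He Be / Be He H Li B

Cell (r1,c1): row 1 has {H}; column 1 has {H,He,Be,B}; the diagonal has {He,Be,B} → Li.
Cell (r1,c2): row 1 has {H,Li}; column 2 has {He,B} → Be.
Cell (r1,c4): row 1 has {H,Li,Be}; column 4 has {He,Be} → B.
Cell (r2,c2): row 2 has {Be,B}; column 2 has {He,Be,B}; the diagonal has {He,Li,Be,B} → H.
Cell (r3,c5): row 3 has {He,Be,B}; column 5 has {H,B} → Li.
Cell (r4,c2): row 4 has {H,He}; column 2 has {H,He,Be,B} → Li.
Cell (r4,c3): row 4 has {H,He,Li}; column 3 has {Be} → B.
Cell (r4,c5): row 4 has {H,He,Li,B}; column 5 has {H,Li,B} → Be.
Cell (r1,c3): row 1 has {H,Li,Be,B}; column 3 has {Be,B} → He.
Cell (r2,c3): row 2 has {H,Be,B}; column 3 has {He,Be,B} → Li.
Cell (r2,c5): row 2 has {H,Li,Be,B}; column 5 has {H,Li,Be,B} → He.
Cell (r3,c4): row 3 has {He,Li,Be,B}; column 4 has {He,Be,B} → H.
Cell (r5,c3): row 5 has {He,Be,B}; column 3 has {He,Li,Be,B} → H.
Cell (r5,c4): row 5 has {H,He,Be,B}; column 4 has {H,He,Be,B} → Li.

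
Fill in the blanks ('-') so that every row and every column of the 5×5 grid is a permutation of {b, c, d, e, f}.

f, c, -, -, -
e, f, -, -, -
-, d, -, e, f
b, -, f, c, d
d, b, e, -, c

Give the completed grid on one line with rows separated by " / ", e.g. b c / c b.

Cell (r2,c5): row 2 has {e,f}; column 5 has {c,d,f} → b.
Cell (r3,c1): row 3 has {d,e,f}; column 1 has {b,d,e,f} → c.
Cell (r3,c3): row 3 has {c,d,e,f}; column 3 has {e,f} → b.
Cell (r4,c2): row 4 has {b,c,d,f}; column 2 has {b,c,d,f} → e.
Cell (r5,c4): row 5 has {b,c,d,e}; column 4 has {c,e} → f.
Cell (r1,c3): row 1 has {c,f}; column 3 has {b,e,f} → d.
Cell (r1,c4): row 1 has {c,d,f}; column 4 has {c,e,f} → b.
Cell (r1,c5): row 1 has {b,c,d,f}; column 5 has {b,c,d,f} → e.
Cell (r2,c3): row 2 has {b,e,f}; column 3 has {b,d,e,f} → c.
Cell (r2,c4): row 2 has {b,c,e,f}; column 4 has {b,c,e,f} → d.

f c d b e / e f c d b / c d b e f / b e f c d / d b e f c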